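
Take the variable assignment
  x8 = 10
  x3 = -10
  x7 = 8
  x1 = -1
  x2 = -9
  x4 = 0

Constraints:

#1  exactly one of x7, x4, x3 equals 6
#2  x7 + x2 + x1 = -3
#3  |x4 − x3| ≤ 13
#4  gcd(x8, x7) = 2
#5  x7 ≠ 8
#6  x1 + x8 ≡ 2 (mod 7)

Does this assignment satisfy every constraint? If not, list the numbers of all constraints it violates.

The assignment fails constraints 1, 2, and 5.

#1 x7=8, x4=0, x3=-10; 0 of them equal 6, not exactly one — violated.
#2 x7 + x2 + x1 = 8 + (-9) + (-1) = -2, not -3 — violated.
#3 |0 − (-10)| = 10; 10 ≤ 13 — OK.
#4 gcd(10, 8) = 2 — OK.
#5 x7 = 8, but 8 is required to differ — violated.
#6 x1 + x8 = 9; 9 mod 7 = 2 — OK.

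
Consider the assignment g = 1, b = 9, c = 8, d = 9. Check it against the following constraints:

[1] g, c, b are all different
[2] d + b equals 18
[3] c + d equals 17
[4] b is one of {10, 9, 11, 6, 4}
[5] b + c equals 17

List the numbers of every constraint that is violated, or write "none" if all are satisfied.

None — every constraint holds.

[1] values 1, 8, 9 are pairwise distinct — OK.
[2] d + b = 9 + 9 = 18 — OK.
[3] c + d = 8 + 9 = 17 — OK.
[4] b = 9 is in {10, 9, 11, 6, 4} — OK.
[5] b + c = 9 + 8 = 17 — OK.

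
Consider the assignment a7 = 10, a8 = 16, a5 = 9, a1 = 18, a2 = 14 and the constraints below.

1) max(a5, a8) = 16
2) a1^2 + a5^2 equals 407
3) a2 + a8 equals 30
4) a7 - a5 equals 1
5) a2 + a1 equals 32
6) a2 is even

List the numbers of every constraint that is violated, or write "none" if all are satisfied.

1) max(9, 16) = 16 — holds.
2) a1^2 + a5^2 = 18^2 + 9^2 = 324 + 81 = 405, not 407 — fails.
3) a2 + a8 = 14 + 16 = 30 — holds.
4) a7 - a5 = 10 - 9 = 1 — holds.
5) a2 + a1 = 14 + 18 = 32 — holds.
6) a2 = 14 is even — holds.

No — constraint 2 is not satisfied.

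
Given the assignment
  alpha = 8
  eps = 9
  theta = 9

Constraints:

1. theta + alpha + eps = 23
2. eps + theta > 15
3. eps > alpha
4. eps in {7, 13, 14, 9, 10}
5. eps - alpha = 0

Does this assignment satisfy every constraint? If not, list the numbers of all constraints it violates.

1. theta + alpha + eps = 9 + 8 + 9 = 26, not 23 — fails.
2. eps + theta = 9 + 9 = 18; 18 > 15 — holds.
3. eps = 9, alpha = 8; 9 > 8 — holds.
4. eps = 9 is in {7, 13, 14, 9, 10} — holds.
5. eps - alpha = 9 - 8 = 1, not 0 — fails.

Constraints 1 and 5 do not hold.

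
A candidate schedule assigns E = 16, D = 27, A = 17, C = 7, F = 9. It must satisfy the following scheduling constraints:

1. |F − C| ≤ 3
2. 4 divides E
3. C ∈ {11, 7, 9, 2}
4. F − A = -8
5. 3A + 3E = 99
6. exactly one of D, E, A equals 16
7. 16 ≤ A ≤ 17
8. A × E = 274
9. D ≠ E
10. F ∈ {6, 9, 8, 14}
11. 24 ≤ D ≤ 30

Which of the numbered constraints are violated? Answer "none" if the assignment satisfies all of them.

Constraint 8 does not hold.

1. |9 − 7| = 2; 2 ≤ 3 — holds.
2. 16 / 4 = 4, so 4 divides 16 — holds.
3. C = 7 is in {11, 7, 9, 2} — holds.
4. F − A = 9 − 17 = -8 — holds.
5. 3A + 3E = 3(17) + 3(16) = 99 — holds.
6. D=27, E=16, A=17; 1 of them equals 16 — holds.
7. A = 17 lies in [16, 17] — holds.
8. A × E = 17 × 16 = 272, not 274 — fails.
9. D = 27, E = 16; distinct — holds.
10. F = 9 is in {6, 9, 8, 14} — holds.
11. D = 27 lies in [24, 30] — holds.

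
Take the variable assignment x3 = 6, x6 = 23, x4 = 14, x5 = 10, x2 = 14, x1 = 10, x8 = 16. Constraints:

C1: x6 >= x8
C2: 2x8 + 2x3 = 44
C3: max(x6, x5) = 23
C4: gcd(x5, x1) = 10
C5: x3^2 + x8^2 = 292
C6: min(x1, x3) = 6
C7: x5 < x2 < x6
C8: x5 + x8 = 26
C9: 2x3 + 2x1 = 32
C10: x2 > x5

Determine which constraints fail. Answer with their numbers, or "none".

The assignment satisfies every constraint.

C1: x6 = 23, x8 = 16; 23 ≥ 16 — holds.
C2: 2x8 + 2x3 = 2(16) + 2(6) = 44 — holds.
C3: max(23, 10) = 23 — holds.
C4: gcd(10, 10) = 10 — holds.
C5: x3^2 + x8^2 = 6^2 + 16^2 = 36 + 256 = 292 — holds.
C6: min(10, 6) = 6 — holds.
C7: values 10 < 14 < 23 — holds.
C8: x5 + x8 = 10 + 16 = 26 — holds.
C9: 2x3 + 2x1 = 2(6) + 2(10) = 32 — holds.
C10: x2 = 14, x5 = 10; 14 > 10 — holds.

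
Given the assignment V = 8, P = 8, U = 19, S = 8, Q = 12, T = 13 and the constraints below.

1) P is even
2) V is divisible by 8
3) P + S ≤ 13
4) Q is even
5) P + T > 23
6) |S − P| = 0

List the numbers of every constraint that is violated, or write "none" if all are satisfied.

1) P = 8 is even — OK.
2) 8 / 8 = 1, so 8 divides 8 — OK.
3) P + S = 8 + 8 = 16; 16 > 13, bound 13 not met — violated.
4) Q = 12 is even — OK.
5) P + T = 8 + 13 = 21; 21 ≤ 23, bound 23 not met — violated.
6) |8 − 8| = 0 — OK.

Violated: 3 and 5.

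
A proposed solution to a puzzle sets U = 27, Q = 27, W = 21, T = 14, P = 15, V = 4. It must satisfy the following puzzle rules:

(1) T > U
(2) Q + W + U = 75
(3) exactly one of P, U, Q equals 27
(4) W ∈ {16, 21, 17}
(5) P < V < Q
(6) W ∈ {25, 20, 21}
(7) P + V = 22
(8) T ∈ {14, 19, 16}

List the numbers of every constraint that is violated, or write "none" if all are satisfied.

(1) T = 14, U = 27; 14 ≤ 27 (want >)  ✘
(2) Q + W + U = 27 + 21 + 27 = 75  ✔
(3) P=15, U=27, Q=27; 2 of them equal 27, not exactly one  ✘
(4) W = 21 is in {16, 21, 17}  ✔
(5) values 15, 4, 27; P = 15 is not < V = 4  ✘
(6) W = 21 is in {25, 20, 21}  ✔
(7) P + V = 15 + 4 = 19, not 22  ✘
(8) T = 14 is in {14, 19, 16}  ✔

Constraints 1, 3, 5, and 7 are violated.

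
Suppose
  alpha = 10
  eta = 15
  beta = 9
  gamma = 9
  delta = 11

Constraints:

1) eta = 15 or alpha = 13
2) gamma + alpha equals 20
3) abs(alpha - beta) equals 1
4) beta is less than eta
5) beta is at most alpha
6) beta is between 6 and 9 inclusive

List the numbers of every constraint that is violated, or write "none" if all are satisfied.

1) eta = 15 = 15 (first disjunct)  ✔
2) gamma + alpha = 9 + 10 = 19, not 20  ✘
3) abs(10 - 9) = 1  ✔
4) beta = 9, eta = 15; 9 < 15  ✔
5) beta = 9, alpha = 10; 9 ≤ 10  ✔
6) beta = 9 lies in [6, 9]  ✔

Violated: 2.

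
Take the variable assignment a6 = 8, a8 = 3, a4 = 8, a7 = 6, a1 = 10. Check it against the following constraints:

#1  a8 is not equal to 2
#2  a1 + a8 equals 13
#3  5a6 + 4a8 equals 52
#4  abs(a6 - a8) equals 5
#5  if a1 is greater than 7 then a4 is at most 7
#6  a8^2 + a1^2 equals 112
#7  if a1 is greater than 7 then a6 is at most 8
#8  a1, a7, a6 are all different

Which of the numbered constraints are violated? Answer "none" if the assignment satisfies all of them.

#1 a8 = 3, and 3 ≠ 2 — satisfied.
#2 a1 + a8 = 10 + 3 = 13 — satisfied.
#3 5a6 + 4a8 = 5(8) + 4(3) = 52 — satisfied.
#4 abs(8 - 3) = 5 — satisfied.
#5 a1 = 10 > 7, so we need a4 ≤ 7; but a4 = 8 > 7 — violated.
#6 a8^2 + a1^2 = 3^2 + 10^2 = 9 + 100 = 109, not 112 — violated.
#7 a1 = 10 > 7, so we need a6 ≤ 8; a6 = 8 ≤ 8 — satisfied.
#8 values 10, 6, 8 are pairwise distinct — satisfied.

No — constraints 5 and 6 are not satisfied.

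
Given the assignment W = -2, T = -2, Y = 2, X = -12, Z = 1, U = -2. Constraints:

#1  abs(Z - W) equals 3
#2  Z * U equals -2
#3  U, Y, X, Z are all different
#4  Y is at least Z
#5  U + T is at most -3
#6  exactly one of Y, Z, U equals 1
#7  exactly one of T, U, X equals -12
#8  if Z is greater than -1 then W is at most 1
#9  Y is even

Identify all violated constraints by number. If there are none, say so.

None — every constraint holds.

#1 abs(1 - (-2)) = 3  holds
#2 Z * U = 1 * (-2) = -2  holds
#3 values -2, 2, -12, 1 are pairwise distinct  holds
#4 Y = 2, Z = 1; 2 ≥ 1  holds
#5 U + T = -2 + (-2) = -4; -4 ≤ -3  holds
#6 Y=2, Z=1, U=-2; 1 of them equals 1  holds
#7 T=-2, U=-2, X=-12; 1 of them equals -12  holds
#8 Z = 1 > -1, so we need W ≤ 1; W = -2 ≤ 1  holds
#9 Y = 2 is even  holds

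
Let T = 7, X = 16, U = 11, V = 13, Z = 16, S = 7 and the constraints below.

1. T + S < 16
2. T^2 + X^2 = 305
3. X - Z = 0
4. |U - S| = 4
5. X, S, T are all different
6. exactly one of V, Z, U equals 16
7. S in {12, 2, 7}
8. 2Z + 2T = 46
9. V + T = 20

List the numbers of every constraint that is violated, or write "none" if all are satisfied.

Constraint 5 is violated.

1. T + S = 7 + 7 = 14; 14 < 16 — satisfied.
2. T^2 + X^2 = 7^2 + 16^2 = 49 + 256 = 305 — satisfied.
3. X - Z = 16 - 16 = 0 — satisfied.
4. |11 - 7| = 4 — satisfied.
5. S = T = 7, not all different — violated.
6. V=13, Z=16, U=11; 1 of them equals 16 — satisfied.
7. S = 7 is in {12, 2, 7} — satisfied.
8. 2Z + 2T = 2(16) + 2(7) = 46 — satisfied.
9. V + T = 13 + 7 = 20 — satisfied.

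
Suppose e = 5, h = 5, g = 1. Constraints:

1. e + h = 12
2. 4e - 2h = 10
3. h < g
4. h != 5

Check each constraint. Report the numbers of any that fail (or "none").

Constraints 1, 3, and 4 are violated.

1. e + h = 5 + 5 = 10, not 12  false
2. 4e - 2h = 4(5) - 2(5) = 10  true
3. h = 5, g = 1; 5 ≥ 1 (want <)  false
4. h = 5, but 5 is required to differ  false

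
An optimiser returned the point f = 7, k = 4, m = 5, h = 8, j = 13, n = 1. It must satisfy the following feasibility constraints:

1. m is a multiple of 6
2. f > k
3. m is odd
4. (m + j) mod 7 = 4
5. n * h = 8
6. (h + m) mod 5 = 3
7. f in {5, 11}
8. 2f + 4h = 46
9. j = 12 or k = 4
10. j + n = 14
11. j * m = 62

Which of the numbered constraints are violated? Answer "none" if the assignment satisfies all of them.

The assignment fails constraints 1, 7, and 11.

1. 5 = 6*0 + 5, so 6 does not divide 5  ✘
2. f = 7, k = 4; 7 > 4  ✔
3. m = 5 is odd  ✔
4. m + j = 18; 18 mod 7 = 4  ✔
5. n * h = 1 * 8 = 8  ✔
6. h + m = 13; 13 mod 5 = 3  ✔
7. f = 7 is not in {5, 11}  ✘
8. 2f + 4h = 2(7) + 4(8) = 46  ✔
9. j = 13 ≠ 12, but k = 4 = 4 (second disjunct)  ✔
10. j + n = 13 + 1 = 14  ✔
11. j * m = 13 * 5 = 65, not 62  ✘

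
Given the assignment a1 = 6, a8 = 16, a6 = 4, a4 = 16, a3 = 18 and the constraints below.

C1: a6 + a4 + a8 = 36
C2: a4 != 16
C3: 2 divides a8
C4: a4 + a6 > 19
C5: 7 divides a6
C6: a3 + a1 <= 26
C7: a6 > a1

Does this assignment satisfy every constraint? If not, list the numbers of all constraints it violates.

C1: a6 + a4 + a8 = 4 + 16 + 16 = 36 — holds.
C2: a4 = 16, but 16 is required to differ — does not hold.
C3: 16 / 2 = 8, so 2 divides 16 — holds.
C4: a4 + a6 = 16 + 4 = 20; 20 > 19 — holds.
C5: 4 = 7*0 + 4, so 7 does not divide 4 — does not hold.
C6: a3 + a1 = 18 + 6 = 24; 24 ≤ 26 — holds.
C7: a6 = 4, a1 = 6; 4 ≤ 6 (want >) — does not hold.

The assignment fails constraints 2, 5, and 7.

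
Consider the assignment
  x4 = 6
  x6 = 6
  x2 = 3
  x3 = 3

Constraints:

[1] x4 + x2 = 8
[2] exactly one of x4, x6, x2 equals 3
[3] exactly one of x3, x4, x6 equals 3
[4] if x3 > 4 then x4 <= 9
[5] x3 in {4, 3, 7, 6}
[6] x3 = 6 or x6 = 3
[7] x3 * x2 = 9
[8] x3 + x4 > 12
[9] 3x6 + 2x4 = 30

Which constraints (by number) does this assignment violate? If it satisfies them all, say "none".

Constraints 1, 6, and 8 do not hold.

[1] x4 + x2 = 6 + 3 = 9, not 8  ✘
[2] x4=6, x6=6, x2=3; 1 of them equals 3  ✔
[3] x3=3, x4=6, x6=6; 1 of them equals 3  ✔
[4] x3 = 3, not > 4; antecedent false, conditional vacuously true  ✔
[5] x3 = 3 is in {4, 3, 7, 6}  ✔
[6] x3 = 3 ≠ 6 and x6 = 6 ≠ 3; both disjuncts false  ✘
[7] x3 * x2 = 3 * 3 = 9  ✔
[8] x3 + x4 = 3 + 6 = 9; 9 ≤ 12, bound 12 not met  ✘
[9] 3x6 + 2x4 = 3(6) + 2(6) = 30  ✔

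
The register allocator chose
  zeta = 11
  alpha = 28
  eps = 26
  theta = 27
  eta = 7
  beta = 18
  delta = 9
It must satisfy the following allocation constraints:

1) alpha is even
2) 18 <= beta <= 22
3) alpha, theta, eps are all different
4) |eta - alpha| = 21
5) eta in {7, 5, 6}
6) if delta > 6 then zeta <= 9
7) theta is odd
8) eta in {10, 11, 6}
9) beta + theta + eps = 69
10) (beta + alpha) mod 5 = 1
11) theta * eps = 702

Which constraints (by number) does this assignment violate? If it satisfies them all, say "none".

Constraints 6, 8, 9 do not hold.

1) alpha = 28 is even  true
2) beta = 18 lies in [18, 22]  true
3) values 28, 27, 26 are pairwise distinct  true
4) |7 - 28| = 21  true
5) eta = 7 is in {7, 5, 6}  true
6) delta = 9 > 6, so we need zeta ≤ 9; but zeta = 11 > 9  false
7) theta = 27 is odd  true
8) eta = 7 is not in {10, 11, 6}  false
9) beta + theta + eps = 18 + 27 + 26 = 71, not 69  false
10) beta + alpha = 46; 46 mod 5 = 1  true
11) theta * eps = 27 * 26 = 702  true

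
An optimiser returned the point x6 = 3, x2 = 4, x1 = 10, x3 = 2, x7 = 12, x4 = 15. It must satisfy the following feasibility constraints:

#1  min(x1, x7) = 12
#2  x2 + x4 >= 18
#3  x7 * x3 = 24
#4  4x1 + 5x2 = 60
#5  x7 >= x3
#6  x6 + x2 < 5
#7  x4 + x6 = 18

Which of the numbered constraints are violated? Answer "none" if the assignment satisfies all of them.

The assignment fails constraints 1, 6.

#1 min(10, 12) = 10, not 12 — violated.
#2 x2 + x4 = 4 + 15 = 19; 19 ≥ 18 — satisfied.
#3 x7 * x3 = 12 * 2 = 24 — satisfied.
#4 4x1 + 5x2 = 4(10) + 5(4) = 60 — satisfied.
#5 x7 = 12, x3 = 2; 12 ≥ 2 — satisfied.
#6 x6 + x2 = 3 + 4 = 7; 7 ≥ 5, bound 5 not met — violated.
#7 x4 + x6 = 15 + 3 = 18 — satisfied.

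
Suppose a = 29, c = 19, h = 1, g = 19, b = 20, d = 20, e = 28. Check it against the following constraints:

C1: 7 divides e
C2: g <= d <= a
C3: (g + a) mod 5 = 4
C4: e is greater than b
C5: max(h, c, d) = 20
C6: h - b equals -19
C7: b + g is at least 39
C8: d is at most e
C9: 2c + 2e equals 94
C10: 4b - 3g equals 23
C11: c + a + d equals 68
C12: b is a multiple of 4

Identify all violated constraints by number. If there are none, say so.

Constraint 3 is violated.

C1: 28 / 7 = 4, so 7 divides 28 — OK.
C2: values 19 <= 20 <= 29 — OK.
C3: g + a = 48; 48 mod 5 = 3, not 4 — violated.
C4: e = 28, b = 20; 28 > 20 — OK.
C5: max(1, 19, 20) = 20 — OK.
C6: h - b = 1 - 20 = -19 — OK.
C7: b + g = 20 + 19 = 39; 39 ≥ 39 — OK.
C8: d = 20, e = 28; 20 ≤ 28 — OK.
C9: 2c + 2e = 2(19) + 2(28) = 94 — OK.
C10: 4b - 3g = 4(20) - 3(19) = 23 — OK.
C11: c + a + d = 19 + 29 + 20 = 68 — OK.
C12: 20 / 4 = 5, so 4 divides 20 — OK.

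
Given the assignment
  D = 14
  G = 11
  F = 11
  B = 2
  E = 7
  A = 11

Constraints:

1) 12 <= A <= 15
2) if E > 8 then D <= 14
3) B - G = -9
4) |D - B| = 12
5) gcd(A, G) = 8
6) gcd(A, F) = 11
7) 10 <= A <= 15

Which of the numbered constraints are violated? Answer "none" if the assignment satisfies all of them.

1) A = 11 is outside [12, 15] — violated.
2) E = 7, not > 8; antecedent false, conditional vacuously true — satisfied.
3) B - G = 2 - 11 = -9 — satisfied.
4) |14 - 2| = 12 — satisfied.
5) gcd(11, 11) = 11, not 8 — violated.
6) gcd(11, 11) = 11 — satisfied.
7) A = 11 lies in [10, 15] — satisfied.

Violated: 1 and 5.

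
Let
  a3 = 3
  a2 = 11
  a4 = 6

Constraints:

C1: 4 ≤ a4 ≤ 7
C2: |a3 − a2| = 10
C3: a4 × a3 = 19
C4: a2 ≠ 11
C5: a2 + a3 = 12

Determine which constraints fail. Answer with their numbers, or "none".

Constraints 2, 3, 4, and 5 do not hold.

C1: a4 = 6 lies in [4, 7] — OK.
C2: |3 − 11| = 8, not 10 — violated.
C3: a4 × a3 = 6 × 3 = 18, not 19 — violated.
C4: a2 = 11, but 11 is required to differ — violated.
C5: a2 + a3 = 11 + 3 = 14, not 12 — violated.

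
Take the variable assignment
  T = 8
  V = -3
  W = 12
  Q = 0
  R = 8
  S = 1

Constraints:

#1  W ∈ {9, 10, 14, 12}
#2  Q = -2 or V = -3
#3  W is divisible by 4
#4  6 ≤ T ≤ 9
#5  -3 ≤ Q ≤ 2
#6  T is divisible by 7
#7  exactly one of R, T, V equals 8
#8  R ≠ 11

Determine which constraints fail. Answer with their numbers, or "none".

#1 W = 12 is in {9, 10, 14, 12} — holds.
#2 Q = 0 ≠ -2, but V = -3 = -3 (second disjunct) — holds.
#3 12 / 4 = 3, so 4 divides 12 — holds.
#4 T = 8 lies in [6, 9] — holds.
#5 Q = 0 lies in [-3, 2] — holds.
#6 8 = 7×1 + 1, so 7 does not divide 8 — does not hold.
#7 R=8, T=8, V=-3; 2 of them equal 8, not exactly one — does not hold.
#8 R = 8, and 8 ≠ 11 — holds.

Constraints 6 and 7 are violated.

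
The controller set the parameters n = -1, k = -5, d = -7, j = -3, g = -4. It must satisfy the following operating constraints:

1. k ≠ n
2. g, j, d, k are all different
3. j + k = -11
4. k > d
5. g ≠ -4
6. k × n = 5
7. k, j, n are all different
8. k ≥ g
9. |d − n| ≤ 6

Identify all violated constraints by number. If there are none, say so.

1. k = -5, n = -1; distinct  yes
2. values -4, -3, -7, -5 are pairwise distinct  yes
3. j + k = -3 + (-5) = -8, not -11  no
4. k = -5, d = -7; -5 > -7  yes
5. g = -4, but -4 is required to differ  no
6. k × n = -5 × (-1) = 5  yes
7. values -5, -3, -1 are pairwise distinct  yes
8. k = -5, g = -4; -5 < -4 (want ≥)  no
9. |-7 − (-1)| = 6; 6 ≤ 6  yes

The assignment fails constraints 3, 5, and 8.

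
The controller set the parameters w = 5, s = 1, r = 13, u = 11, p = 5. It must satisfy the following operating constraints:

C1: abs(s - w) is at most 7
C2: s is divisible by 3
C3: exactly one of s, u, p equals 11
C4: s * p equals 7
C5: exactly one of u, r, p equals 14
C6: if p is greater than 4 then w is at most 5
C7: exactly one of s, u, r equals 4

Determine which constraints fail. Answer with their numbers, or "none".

No — constraints 2, 4, 5, and 7 are not satisfied.

C1: abs(1 - 5) = 4; 4 ≤ 7  yes
C2: 1 = 3*0 + 1, so 3 does not divide 1  no
C3: s=1, u=11, p=5; 1 of them equals 11  yes
C4: s * p = 1 * 5 = 5, not 7  no
C5: u=11, r=13, p=5; 0 of them equal 14, not exactly one  no
C6: p = 5 > 4, so we need w ≤ 5; w = 5 ≤ 5  yes
C7: s=1, u=11, r=13; 0 of them equal 4, not exactly one  no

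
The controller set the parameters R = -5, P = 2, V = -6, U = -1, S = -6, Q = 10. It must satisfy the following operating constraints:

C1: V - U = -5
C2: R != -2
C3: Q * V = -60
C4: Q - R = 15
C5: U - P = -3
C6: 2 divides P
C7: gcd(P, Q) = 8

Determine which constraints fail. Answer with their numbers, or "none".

Violated: 7.

C1: V - U = -6 - (-1) = -5  holds
C2: R = -5, and -5 ≠ -2  holds
C3: Q * V = 10 * (-6) = -60  holds
C4: Q - R = 10 - (-5) = 15  holds
C5: U - P = -1 - 2 = -3  holds
C6: 2 / 2 = 1, so 2 divides 2  holds
C7: gcd(2, 10) = 2, not 8  fails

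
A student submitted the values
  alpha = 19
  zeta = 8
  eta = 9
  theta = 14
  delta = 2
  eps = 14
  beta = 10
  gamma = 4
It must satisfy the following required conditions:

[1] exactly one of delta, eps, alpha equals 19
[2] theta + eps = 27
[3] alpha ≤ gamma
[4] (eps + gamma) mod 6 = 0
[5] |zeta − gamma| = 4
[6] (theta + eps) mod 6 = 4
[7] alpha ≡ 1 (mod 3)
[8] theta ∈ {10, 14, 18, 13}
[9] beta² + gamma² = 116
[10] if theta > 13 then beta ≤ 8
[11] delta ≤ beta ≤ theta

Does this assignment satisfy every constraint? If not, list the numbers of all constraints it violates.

[1] delta=2, eps=14, alpha=19; 1 of them equals 19 — satisfied.
[2] theta + eps = 14 + 14 = 28, not 27 — violated.
[3] alpha = 19, gamma = 4; 19 > 4 (want ≤) — violated.
[4] eps + gamma = 18; 18 mod 6 = 0 — satisfied.
[5] |8 − 4| = 4 — satisfied.
[6] theta + eps = 28; 28 mod 6 = 4 — satisfied.
[7] 19 mod 3 = 1 — satisfied.
[8] theta = 14 is in {10, 14, 18, 13} — satisfied.
[9] beta² + gamma² = 10² + 4² = 100 + 16 = 116 — satisfied.
[10] theta = 14 > 13, so we need beta ≤ 8; but beta = 10 > 8 — violated.
[11] values 2 ≤ 10 ≤ 14 — satisfied.

No — constraints 2, 3, and 10 are not satisfied.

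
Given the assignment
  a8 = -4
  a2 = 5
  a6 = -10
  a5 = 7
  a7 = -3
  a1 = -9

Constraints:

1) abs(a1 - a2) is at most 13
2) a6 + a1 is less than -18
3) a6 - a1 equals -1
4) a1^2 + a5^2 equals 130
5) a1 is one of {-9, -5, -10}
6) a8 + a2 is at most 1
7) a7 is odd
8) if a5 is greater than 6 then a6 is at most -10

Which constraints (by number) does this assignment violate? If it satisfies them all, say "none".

Constraint 1 is violated.

1) abs(-9 - 5) = 14; 14 > 13, exceeds bound 13 — does not hold.
2) a6 + a1 = -10 + (-9) = -19; -19 < -18 — holds.
3) a6 - a1 = -10 - (-9) = -1 — holds.
4) a1^2 + a5^2 = (-9)^2 + 7^2 = 81 + 49 = 130 — holds.
5) a1 = -9 is in {-9, -5, -10} — holds.
6) a8 + a2 = -4 + 5 = 1; 1 ≤ 1 — holds.
7) a7 = -3 is odd — holds.
8) a5 = 7 > 6, so we need a6 ≤ -10; a6 = -10 ≤ -10 — holds.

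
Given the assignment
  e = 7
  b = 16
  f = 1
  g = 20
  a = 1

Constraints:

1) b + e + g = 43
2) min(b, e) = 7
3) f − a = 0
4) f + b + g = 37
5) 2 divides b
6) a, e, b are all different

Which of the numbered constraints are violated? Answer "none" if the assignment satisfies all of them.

1) b + e + g = 16 + 7 + 20 = 43  true
2) min(16, 7) = 7  true
3) f − a = 1 − 1 = 0  true
4) f + b + g = 1 + 16 + 20 = 37  true
5) 16 / 2 = 8, so 2 divides 16  true
6) values 1, 7, 16 are pairwise distinct  true

The assignment satisfies every constraint.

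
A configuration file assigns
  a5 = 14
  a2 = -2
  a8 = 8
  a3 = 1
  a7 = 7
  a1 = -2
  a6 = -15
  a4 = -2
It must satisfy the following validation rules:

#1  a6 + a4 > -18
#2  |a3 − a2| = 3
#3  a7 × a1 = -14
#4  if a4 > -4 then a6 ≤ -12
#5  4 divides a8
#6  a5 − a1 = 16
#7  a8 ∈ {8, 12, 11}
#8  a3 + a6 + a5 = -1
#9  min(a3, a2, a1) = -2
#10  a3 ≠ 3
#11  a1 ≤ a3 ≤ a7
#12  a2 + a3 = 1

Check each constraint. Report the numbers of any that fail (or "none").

The assignment fails constraints 8 and 12.

#1 a6 + a4 = -15 + (-2) = -17; -17 > -18 — satisfied.
#2 |1 − (-2)| = 3 — satisfied.
#3 a7 × a1 = 7 × (-2) = -14 — satisfied.
#4 a4 = -2 > -4, so we need a6 ≤ -12; a6 = -15 ≤ -12 — satisfied.
#5 8 / 4 = 2, so 4 divides 8 — satisfied.
#6 a5 − a1 = 14 − (-2) = 16 — satisfied.
#7 a8 = 8 is in {8, 12, 11} — satisfied.
#8 a3 + a6 + a5 = 1 + (-15) + 14 = 0, not -1 — violated.
#9 min(1, -2, -2) = -2 — satisfied.
#10 a3 = 1, and 1 ≠ 3 — satisfied.
#11 values -2 ≤ 1 ≤ 7 — satisfied.
#12 a2 + a3 = -2 + 1 = -1, not 1 — violated.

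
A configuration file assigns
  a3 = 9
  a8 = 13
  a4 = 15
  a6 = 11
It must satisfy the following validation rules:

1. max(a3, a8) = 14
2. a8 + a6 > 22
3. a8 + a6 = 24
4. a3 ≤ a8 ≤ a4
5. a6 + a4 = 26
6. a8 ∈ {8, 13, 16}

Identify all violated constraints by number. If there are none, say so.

The assignment fails constraint 1.

1. max(9, 13) = 13, not 14  no
2. a8 + a6 = 13 + 11 = 24; 24 > 22  yes
3. a8 + a6 = 13 + 11 = 24  yes
4. values 9 ≤ 13 ≤ 15  yes
5. a6 + a4 = 11 + 15 = 26  yes
6. a8 = 13 is in {8, 13, 16}  yes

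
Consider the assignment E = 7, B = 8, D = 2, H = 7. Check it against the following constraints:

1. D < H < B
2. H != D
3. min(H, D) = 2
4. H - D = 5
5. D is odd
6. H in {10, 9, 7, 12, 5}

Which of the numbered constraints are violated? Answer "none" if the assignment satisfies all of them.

1. values 2 < 7 < 8  ✔
2. H = 7, D = 2; distinct  ✔
3. min(7, 2) = 2  ✔
4. H - D = 7 - 2 = 5  ✔
5. D = 2 is even  ✘
6. H = 7 is in {10, 9, 7, 12, 5}  ✔

The assignment fails constraint 5.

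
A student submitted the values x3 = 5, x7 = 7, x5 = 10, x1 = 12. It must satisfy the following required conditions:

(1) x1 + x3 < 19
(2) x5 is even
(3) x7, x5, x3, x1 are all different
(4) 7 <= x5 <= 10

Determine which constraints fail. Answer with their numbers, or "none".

(1) x1 + x3 = 12 + 5 = 17; 17 < 19 — holds.
(2) x5 = 10 is even — holds.
(3) values 7, 10, 5, 12 are pairwise distinct — holds.
(4) x5 = 10 lies in [7, 10] — holds.

None — every constraint holds.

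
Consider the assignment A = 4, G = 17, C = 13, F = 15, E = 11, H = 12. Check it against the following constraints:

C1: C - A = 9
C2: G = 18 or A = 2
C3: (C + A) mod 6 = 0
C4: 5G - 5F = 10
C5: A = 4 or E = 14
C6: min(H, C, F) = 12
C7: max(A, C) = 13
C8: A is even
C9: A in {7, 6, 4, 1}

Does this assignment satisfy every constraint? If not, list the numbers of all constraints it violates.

Constraints 2 and 3 are violated.

C1: C - A = 13 - 4 = 9  ✓
C2: G = 17 ≠ 18 and A = 4 ≠ 2; both disjuncts false  ✗
C3: C + A = 17; 17 mod 6 = 5, not 0  ✗
C4: 5G - 5F = 5(17) - 5(15) = 10  ✓
C5: A = 4 = 4 (first disjunct)  ✓
C6: min(12, 13, 15) = 12  ✓
C7: max(4, 13) = 13  ✓
C8: A = 4 is even  ✓
C9: A = 4 is in {7, 6, 4, 1}  ✓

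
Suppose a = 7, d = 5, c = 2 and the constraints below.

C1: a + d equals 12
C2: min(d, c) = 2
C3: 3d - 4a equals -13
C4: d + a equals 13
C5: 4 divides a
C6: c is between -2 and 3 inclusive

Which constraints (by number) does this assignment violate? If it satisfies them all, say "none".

C1: a + d = 7 + 5 = 12  ✔
C2: min(5, 2) = 2  ✔
C3: 3d - 4a = 3(5) - 4(7) = -13  ✔
C4: d + a = 5 + 7 = 12, not 13  ✘
C5: 7 = 4*1 + 3, so 4 does not divide 7  ✘
C6: c = 2 lies in [-2, 3]  ✔

Constraints 4 and 5 do not hold.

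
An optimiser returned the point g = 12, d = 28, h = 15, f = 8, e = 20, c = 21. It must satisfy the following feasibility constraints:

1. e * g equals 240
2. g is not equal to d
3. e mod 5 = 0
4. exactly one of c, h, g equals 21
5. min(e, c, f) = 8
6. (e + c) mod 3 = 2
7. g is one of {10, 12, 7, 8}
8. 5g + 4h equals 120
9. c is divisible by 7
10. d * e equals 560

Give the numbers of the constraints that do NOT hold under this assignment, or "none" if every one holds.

None — every constraint holds.

1. e * g = 20 * 12 = 240  yes
2. g = 12, d = 28; distinct  yes
3. 20 mod 5 = 0  yes
4. c=21, h=15, g=12; 1 of them equals 21  yes
5. min(20, 21, 8) = 8  yes
6. e + c = 41; 41 mod 3 = 2  yes
7. g = 12 is in {10, 12, 7, 8}  yes
8. 5g + 4h = 5(12) + 4(15) = 120  yes
9. 21 / 7 = 3, so 7 divides 21  yes
10. d * e = 28 * 20 = 560  yes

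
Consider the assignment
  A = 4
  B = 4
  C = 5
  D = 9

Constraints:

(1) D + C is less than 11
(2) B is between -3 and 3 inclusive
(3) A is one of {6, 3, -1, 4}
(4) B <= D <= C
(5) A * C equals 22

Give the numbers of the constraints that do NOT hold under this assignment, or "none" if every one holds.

The assignment fails constraints 1, 2, 4, and 5.

(1) D + C = 9 + 5 = 14; 14 ≥ 11, bound 11 not met — violated.
(2) B = 4 is outside [-3, 3] — violated.
(3) A = 4 is in {6, 3, -1, 4} — satisfied.
(4) values 4, 9, 5; D = 9 is not <= C = 5 — violated.
(5) A * C = 4 * 5 = 20, not 22 — violated.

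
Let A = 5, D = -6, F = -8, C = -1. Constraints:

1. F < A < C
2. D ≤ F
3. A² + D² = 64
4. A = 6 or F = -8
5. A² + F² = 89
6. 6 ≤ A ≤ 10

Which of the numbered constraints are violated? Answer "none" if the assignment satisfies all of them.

Constraints 1, 2, 3, 6 are violated.

1. values -8, 5, -1; A = 5 is not < C = -1  no
2. D = -6, F = -8; -6 > -8 (want ≤)  no
3. A² + D² = 5² + (-6)² = 25 + 36 = 61, not 64  no
4. A = 5 ≠ 6, but F = -8 = -8 (second disjunct)  yes
5. A² + F² = 5² + (-8)² = 25 + 64 = 89  yes
6. A = 5 is outside [6, 10]  no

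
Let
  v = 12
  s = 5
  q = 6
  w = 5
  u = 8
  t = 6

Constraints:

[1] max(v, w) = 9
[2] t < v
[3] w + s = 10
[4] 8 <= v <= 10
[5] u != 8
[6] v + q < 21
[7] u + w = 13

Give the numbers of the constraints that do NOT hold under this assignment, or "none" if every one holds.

The assignment fails constraints 1, 4, and 5.

[1] max(12, 5) = 12, not 9  ✘
[2] t = 6, v = 12; 6 < 12  ✔
[3] w + s = 5 + 5 = 10  ✔
[4] v = 12 is outside [8, 10]  ✘
[5] u = 8, but 8 is required to differ  ✘
[6] v + q = 12 + 6 = 18; 18 < 21  ✔
[7] u + w = 8 + 5 = 13  ✔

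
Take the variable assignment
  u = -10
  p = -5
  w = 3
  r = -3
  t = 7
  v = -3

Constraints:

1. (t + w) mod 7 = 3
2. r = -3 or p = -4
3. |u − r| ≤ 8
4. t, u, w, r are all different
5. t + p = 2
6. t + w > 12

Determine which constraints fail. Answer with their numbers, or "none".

1. t + w = 10; 10 mod 7 = 3 — holds.
2. r = -3 = -3 (first disjunct) — holds.
3. |-10 − (-3)| = 7; 7 ≤ 8 — holds.
4. values 7, -10, 3, -3 are pairwise distinct — holds.
5. t + p = 7 + (-5) = 2 — holds.
6. t + w = 7 + 3 = 10; 10 ≤ 12, bound 12 not met — fails.

No — constraint 6 is not satisfied.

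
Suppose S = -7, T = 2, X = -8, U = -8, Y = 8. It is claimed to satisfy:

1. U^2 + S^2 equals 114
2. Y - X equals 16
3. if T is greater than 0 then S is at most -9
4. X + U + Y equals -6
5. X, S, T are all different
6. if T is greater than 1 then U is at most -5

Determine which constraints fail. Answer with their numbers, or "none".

1. U^2 + S^2 = (-8)^2 + (-7)^2 = 64 + 49 = 113, not 114 — fails.
2. Y - X = 8 - (-8) = 16 — holds.
3. T = 2 > 0, so we need S ≤ -9; but S = -7 > -9 — fails.
4. X + U + Y = -8 + (-8) + 8 = -8, not -6 — fails.
5. values -8, -7, 2 are pairwise distinct — holds.
6. T = 2 > 1, so we need U ≤ -5; U = -8 ≤ -5 — holds.

Constraints 1, 3, 4 are violated.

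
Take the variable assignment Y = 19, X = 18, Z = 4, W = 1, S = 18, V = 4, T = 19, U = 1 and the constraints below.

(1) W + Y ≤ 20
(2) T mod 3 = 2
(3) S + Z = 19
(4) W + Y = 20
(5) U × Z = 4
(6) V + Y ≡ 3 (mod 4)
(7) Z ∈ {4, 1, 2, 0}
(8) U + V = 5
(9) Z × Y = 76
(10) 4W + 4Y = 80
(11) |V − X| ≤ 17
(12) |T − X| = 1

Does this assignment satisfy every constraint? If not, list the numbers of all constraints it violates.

Constraints 2 and 3 do not hold.

(1) W + Y = 1 + 19 = 20; 20 ≤ 20 — satisfied.
(2) 19 mod 3 = 1, not 2 — violated.
(3) S + Z = 18 + 4 = 22, not 19 — violated.
(4) W + Y = 1 + 19 = 20 — satisfied.
(5) U × Z = 1 × 4 = 4 — satisfied.
(6) V + Y = 23; 23 mod 4 = 3 — satisfied.
(7) Z = 4 is in {4, 1, 2, 0} — satisfied.
(8) U + V = 1 + 4 = 5 — satisfied.
(9) Z × Y = 4 × 19 = 76 — satisfied.
(10) 4W + 4Y = 4(1) + 4(19) = 80 — satisfied.
(11) |4 − 18| = 14; 14 ≤ 17 — satisfied.
(12) |19 − 18| = 1 — satisfied.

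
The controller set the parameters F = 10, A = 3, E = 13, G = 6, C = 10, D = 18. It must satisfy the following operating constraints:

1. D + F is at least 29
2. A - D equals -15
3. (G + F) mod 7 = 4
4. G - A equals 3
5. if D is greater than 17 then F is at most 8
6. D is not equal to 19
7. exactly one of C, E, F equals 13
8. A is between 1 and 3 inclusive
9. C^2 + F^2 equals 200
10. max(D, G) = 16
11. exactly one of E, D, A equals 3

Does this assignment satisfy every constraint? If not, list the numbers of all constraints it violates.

1. D + F = 18 + 10 = 28; 28 < 29, bound 29 not met — violated.
2. A - D = 3 - 18 = -15 — OK.
3. G + F = 16; 16 mod 7 = 2, not 4 — violated.
4. G - A = 6 - 3 = 3 — OK.
5. D = 18 > 17, so we need F ≤ 8; but F = 10 > 8 — violated.
6. D = 18, and 18 ≠ 19 — OK.
7. C=10, E=13, F=10; 1 of them equals 13 — OK.
8. A = 3 lies in [1, 3] — OK.
9. C^2 + F^2 = 10^2 + 10^2 = 100 + 100 = 200 — OK.
10. max(18, 6) = 18, not 16 — violated.
11. E=13, D=18, A=3; 1 of them equals 3 — OK.

Constraints 1, 3, 5, and 10 do not hold.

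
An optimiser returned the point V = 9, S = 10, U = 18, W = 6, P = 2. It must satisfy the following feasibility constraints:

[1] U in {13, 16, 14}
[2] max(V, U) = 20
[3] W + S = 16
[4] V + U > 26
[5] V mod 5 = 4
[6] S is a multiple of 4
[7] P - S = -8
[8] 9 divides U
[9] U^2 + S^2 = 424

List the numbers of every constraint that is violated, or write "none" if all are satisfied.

[1] U = 18 is not in {13, 16, 14} — violated.
[2] max(9, 18) = 18, not 20 — violated.
[3] W + S = 6 + 10 = 16 — OK.
[4] V + U = 9 + 18 = 27; 27 > 26 — OK.
[5] 9 mod 5 = 4 — OK.
[6] 10 = 4*2 + 2, so 4 does not divide 10 — violated.
[7] P - S = 2 - 10 = -8 — OK.
[8] 18 / 9 = 2, so 9 divides 18 — OK.
[9] U^2 + S^2 = 18^2 + 10^2 = 324 + 100 = 424 — OK.

Constraints 1, 2, and 6 are violated.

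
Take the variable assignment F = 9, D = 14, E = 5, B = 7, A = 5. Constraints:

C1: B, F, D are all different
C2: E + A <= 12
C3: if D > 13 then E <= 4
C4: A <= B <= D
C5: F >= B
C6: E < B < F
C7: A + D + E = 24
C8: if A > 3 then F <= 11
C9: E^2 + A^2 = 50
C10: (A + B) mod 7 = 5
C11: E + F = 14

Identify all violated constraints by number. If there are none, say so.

The assignment fails constraint 3.

C1: values 7, 9, 14 are pairwise distinct  ✓
C2: E + A = 5 + 5 = 10; 10 ≤ 12  ✓
C3: D = 14 > 13, so we need E ≤ 4; but E = 5 > 4  ✗
C4: values 5 <= 7 <= 14  ✓
C5: F = 9, B = 7; 9 ≥ 7  ✓
C6: values 5 < 7 < 9  ✓
C7: A + D + E = 5 + 14 + 5 = 24  ✓
C8: A = 5 > 3, so we need F ≤ 11; F = 9 ≤ 11  ✓
C9: E^2 + A^2 = 5^2 + 5^2 = 25 + 25 = 50  ✓
C10: A + B = 12; 12 mod 7 = 5  ✓
C11: E + F = 5 + 9 = 14  ✓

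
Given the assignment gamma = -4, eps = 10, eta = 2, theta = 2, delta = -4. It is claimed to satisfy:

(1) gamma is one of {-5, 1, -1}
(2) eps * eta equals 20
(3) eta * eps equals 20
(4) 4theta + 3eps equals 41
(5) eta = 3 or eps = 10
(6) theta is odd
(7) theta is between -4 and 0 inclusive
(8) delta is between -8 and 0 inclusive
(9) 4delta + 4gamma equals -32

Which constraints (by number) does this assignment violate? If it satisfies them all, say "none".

(1) gamma = -4 is not in {-5, 1, -1}  false
(2) eps * eta = 10 * 2 = 20  true
(3) eta * eps = 2 * 10 = 20  true
(4) 4theta + 3eps = 4(2) + 3(10) = 38, not 41  false
(5) eta = 2 ≠ 3, but eps = 10 = 10 (second disjunct)  true
(6) theta = 2 is even  false
(7) theta = 2 is outside [-4, 0]  false
(8) delta = -4 lies in [-8, 0]  true
(9) 4delta + 4gamma = 4(-4) + 4(-4) = -32  true

Constraints 1, 4, 6, and 7 are violated.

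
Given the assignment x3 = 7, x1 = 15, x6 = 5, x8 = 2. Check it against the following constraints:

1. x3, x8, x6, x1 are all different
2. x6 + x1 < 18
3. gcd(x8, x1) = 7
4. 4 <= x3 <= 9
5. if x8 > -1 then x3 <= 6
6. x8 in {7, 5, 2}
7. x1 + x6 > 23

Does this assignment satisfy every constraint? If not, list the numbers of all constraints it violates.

Violated: 2, 3, 5, 7.

1. values 7, 2, 5, 15 are pairwise distinct  ✓
2. x6 + x1 = 5 + 15 = 20; 20 ≥ 18, bound 18 not met  ✗
3. gcd(2, 15) = 1, not 7  ✗
4. x3 = 7 lies in [4, 9]  ✓
5. x8 = 2 > -1, so we need x3 ≤ 6; but x3 = 7 > 6  ✗
6. x8 = 2 is in {7, 5, 2}  ✓
7. x1 + x6 = 15 + 5 = 20; 20 ≤ 23, bound 23 not met  ✗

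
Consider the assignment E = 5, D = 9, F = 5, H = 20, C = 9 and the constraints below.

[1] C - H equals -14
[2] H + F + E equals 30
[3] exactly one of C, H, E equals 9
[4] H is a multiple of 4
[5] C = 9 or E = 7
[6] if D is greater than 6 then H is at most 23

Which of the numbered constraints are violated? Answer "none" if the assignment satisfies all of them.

[1] C - H = 9 - 20 = -11, not -14  ✗
[2] H + F + E = 20 + 5 + 5 = 30  ✓
[3] C=9, H=20, E=5; 1 of them equals 9  ✓
[4] 20 / 4 = 5, so 4 divides 20  ✓
[5] C = 9 = 9 (first disjunct)  ✓
[6] D = 9 > 6, so we need H ≤ 23; H = 20 ≤ 23  ✓

Violated: 1.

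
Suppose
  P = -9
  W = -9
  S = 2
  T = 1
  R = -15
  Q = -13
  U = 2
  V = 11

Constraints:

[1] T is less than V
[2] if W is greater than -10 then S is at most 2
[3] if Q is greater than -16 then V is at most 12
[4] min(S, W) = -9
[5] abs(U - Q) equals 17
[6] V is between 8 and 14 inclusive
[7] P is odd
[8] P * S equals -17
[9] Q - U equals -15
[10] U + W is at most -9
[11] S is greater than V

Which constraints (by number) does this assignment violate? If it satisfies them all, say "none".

[1] T = 1, V = 11; 1 < 11  ✔
[2] W = -9 > -10, so we need S ≤ 2; S = 2 ≤ 2  ✔
[3] Q = -13 > -16, so we need V ≤ 12; V = 11 ≤ 12  ✔
[4] min(2, -9) = -9  ✔
[5] abs(2 - (-13)) = 15, not 17  ✘
[6] V = 11 lies in [8, 14]  ✔
[7] P = -9 is odd  ✔
[8] P * S = -9 * 2 = -18, not -17  ✘
[9] Q - U = -13 - 2 = -15  ✔
[10] U + W = 2 + (-9) = -7; -7 > -9, bound -9 not met  ✘
[11] S = 2, V = 11; 2 ≤ 11 (want >)  ✘

The assignment fails constraints 5, 8, 10, and 11.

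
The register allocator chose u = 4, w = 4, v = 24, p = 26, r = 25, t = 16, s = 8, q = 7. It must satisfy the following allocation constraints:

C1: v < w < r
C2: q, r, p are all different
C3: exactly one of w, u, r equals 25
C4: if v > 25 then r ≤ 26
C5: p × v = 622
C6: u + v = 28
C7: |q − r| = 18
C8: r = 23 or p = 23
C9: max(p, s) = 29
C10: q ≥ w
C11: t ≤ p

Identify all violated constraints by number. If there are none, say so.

C1: values 24, 4, 25; v = 24 is not < w = 4  fails
C2: values 7, 25, 26 are pairwise distinct  holds
C3: w=4, u=4, r=25; 1 of them equals 25  holds
C4: v = 24, not > 25; antecedent false, conditional vacuously true  holds
C5: p × v = 26 × 24 = 624, not 622  fails
C6: u + v = 4 + 24 = 28  holds
C7: |7 − 25| = 18  holds
C8: r = 25 ≠ 23 and p = 26 ≠ 23; both disjuncts false  fails
C9: max(26, 8) = 26, not 29  fails
C10: q = 7, w = 4; 7 ≥ 4  holds
C11: t = 16, p = 26; 16 ≤ 26  holds

The assignment fails constraints 1, 5, 8, and 9.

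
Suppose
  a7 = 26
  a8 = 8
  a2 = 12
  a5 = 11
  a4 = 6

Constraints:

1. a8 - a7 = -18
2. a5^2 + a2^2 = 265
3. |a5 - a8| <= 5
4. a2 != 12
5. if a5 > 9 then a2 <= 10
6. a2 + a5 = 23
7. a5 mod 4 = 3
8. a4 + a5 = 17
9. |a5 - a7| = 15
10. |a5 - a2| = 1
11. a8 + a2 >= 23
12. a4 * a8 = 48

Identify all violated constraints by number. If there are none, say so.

1. a8 - a7 = 8 - 26 = -18 — holds.
2. a5^2 + a2^2 = 11^2 + 12^2 = 121 + 144 = 265 — holds.
3. |11 - 8| = 3; 3 ≤ 5 — holds.
4. a2 = 12, but 12 is required to differ — fails.
5. a5 = 11 > 9, so we need a2 ≤ 10; but a2 = 12 > 10 — fails.
6. a2 + a5 = 12 + 11 = 23 — holds.
7. 11 mod 4 = 3 — holds.
8. a4 + a5 = 6 + 11 = 17 — holds.
9. |11 - 26| = 15 — holds.
10. |11 - 12| = 1 — holds.
11. a8 + a2 = 8 + 12 = 20; 20 < 23, bound 23 not met — fails.
12. a4 * a8 = 6 * 8 = 48 — holds.

Constraints 4, 5, and 11 are violated.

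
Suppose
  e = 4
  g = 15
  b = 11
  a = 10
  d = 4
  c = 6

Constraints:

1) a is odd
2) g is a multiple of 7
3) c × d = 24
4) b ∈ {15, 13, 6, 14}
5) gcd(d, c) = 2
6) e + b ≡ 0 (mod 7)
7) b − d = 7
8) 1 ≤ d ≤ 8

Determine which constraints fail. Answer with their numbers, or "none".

1) a = 10 is even  fails
2) 15 = 7×2 + 1, so 7 does not divide 15  fails
3) c × d = 6 × 4 = 24  holds
4) b = 11 is not in {15, 13, 6, 14}  fails
5) gcd(4, 6) = 2  holds
6) e + b = 15; 15 mod 7 = 1, not 0  fails
7) b − d = 11 − 4 = 7  holds
8) d = 4 lies in [1, 8]  holds

Constraints 1, 2, 4, and 6 do not hold.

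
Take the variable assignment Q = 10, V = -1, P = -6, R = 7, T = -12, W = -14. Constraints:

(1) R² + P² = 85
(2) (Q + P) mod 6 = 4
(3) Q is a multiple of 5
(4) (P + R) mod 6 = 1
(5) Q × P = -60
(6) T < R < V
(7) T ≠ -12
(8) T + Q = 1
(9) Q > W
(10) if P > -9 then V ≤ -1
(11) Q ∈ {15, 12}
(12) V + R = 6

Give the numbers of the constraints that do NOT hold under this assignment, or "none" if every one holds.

(1) R² + P² = 7² + (-6)² = 49 + 36 = 85  yes
(2) Q + P = 4; 4 mod 6 = 4  yes
(3) 10 / 5 = 2, so 5 divides 10  yes
(4) P + R = 1; 1 mod 6 = 1  yes
(5) Q × P = 10 × (-6) = -60  yes
(6) values -12, 7, -1; R = 7 is not < V = -1  no
(7) T = -12, but -12 is required to differ  no
(8) T + Q = -12 + 10 = -2, not 1  no
(9) Q = 10, W = -14; 10 > -14  yes
(10) P = -6 > -9, so we need V ≤ -1; V = -1 ≤ -1  yes
(11) Q = 10 is not in {15, 12}  no
(12) V + R = -1 + 7 = 6  yes

Violated: 6, 7, 8, 11.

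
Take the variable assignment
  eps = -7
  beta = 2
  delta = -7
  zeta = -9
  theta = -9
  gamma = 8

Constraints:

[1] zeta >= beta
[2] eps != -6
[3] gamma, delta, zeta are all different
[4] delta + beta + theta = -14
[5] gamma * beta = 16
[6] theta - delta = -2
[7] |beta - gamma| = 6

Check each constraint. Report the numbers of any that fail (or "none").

Constraint 1 is violated.

[1] zeta = -9, beta = 2; -9 < 2 (want ≥) — violated.
[2] eps = -7, and -7 ≠ -6 — satisfied.
[3] values 8, -7, -9 are pairwise distinct — satisfied.
[4] delta + beta + theta = -7 + 2 + (-9) = -14 — satisfied.
[5] gamma * beta = 8 * 2 = 16 — satisfied.
[6] theta - delta = -9 - (-7) = -2 — satisfied.
[7] |2 - 8| = 6 — satisfied.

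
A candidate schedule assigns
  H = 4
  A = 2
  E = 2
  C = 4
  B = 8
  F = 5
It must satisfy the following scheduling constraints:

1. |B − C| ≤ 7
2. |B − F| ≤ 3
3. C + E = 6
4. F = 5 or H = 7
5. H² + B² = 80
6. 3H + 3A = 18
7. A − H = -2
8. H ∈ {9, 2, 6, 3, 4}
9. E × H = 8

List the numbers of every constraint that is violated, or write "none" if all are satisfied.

Yes — all constraints hold.

1. |8 − 4| = 4; 4 ≤ 7  OK
2. |8 − 5| = 3; 3 ≤ 3  OK
3. C + E = 4 + 2 = 6  OK
4. F = 5 = 5 (first disjunct)  OK
5. H² + B² = 4² + 8² = 16 + 64 = 80  OK
6. 3H + 3A = 3(4) + 3(2) = 18  OK
7. A − H = 2 − 4 = -2  OK
8. H = 4 is in {9, 2, 6, 3, 4}  OK
9. E × H = 2 × 4 = 8  OK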